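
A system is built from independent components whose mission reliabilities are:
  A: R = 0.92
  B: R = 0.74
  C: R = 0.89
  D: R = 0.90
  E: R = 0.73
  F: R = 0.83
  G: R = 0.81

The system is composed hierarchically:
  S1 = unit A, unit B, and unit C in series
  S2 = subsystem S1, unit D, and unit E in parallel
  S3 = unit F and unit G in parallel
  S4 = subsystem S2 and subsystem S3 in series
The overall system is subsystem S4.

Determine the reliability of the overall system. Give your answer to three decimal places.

Series (A, B, and C): 0.92000 × 0.74000 × 0.89000 = 0.60591
Parallel ([0.60591], D, and E): 1 − (1 − 0.60591)(1 − 0.90000)(1 − 0.73000) = 0.98936
Parallel (F and G): 1 − (1 − 0.83000)(1 − 0.81000) = 0.96770
Series ([0.98936] and [0.96770]): 0.98936 × 0.96770 = 0.957

0.957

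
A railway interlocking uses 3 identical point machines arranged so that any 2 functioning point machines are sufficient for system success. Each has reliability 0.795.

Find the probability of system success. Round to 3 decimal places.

0.891

R = Σ_{i=2}^{3} C(3,i) p^i (1−p)^{3−i} with p = 0.795
C(3,2)·0.795^2·0.205^1 = 0.38870
C(3,3)·0.795^3·0.205^0 = 0.50246
Sum = 0.891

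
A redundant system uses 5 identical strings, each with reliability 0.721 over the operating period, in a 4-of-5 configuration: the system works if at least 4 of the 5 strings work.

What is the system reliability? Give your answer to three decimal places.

0.572

R = Σ_{i=4}^{5} C(5,i) p^i (1−p)^{5−i} with p = 0.721
C(5,4)·0.721^4·0.279^1 = 0.37698
C(5,5)·0.721^5·0.279^0 = 0.19484
Sum = 0.572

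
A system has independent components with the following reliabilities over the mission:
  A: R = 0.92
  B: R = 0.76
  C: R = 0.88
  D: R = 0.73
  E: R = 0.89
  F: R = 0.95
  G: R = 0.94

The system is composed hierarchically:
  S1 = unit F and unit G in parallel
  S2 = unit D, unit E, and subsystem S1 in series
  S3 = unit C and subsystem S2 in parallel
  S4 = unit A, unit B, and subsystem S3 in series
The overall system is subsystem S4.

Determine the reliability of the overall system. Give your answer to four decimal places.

0.6696

Parallel (F and G): 1 − (1 − 0.950000)(1 − 0.940000) = 0.997000
Series (D, E, and [0.997000]): 0.730000 × 0.890000 × 0.997000 = 0.647751
Parallel (C and [0.647751]): 1 − (1 − 0.880000)(1 − 0.647751) = 0.957730
Series (A, B, and [0.957730]): 0.920000 × 0.760000 × 0.957730 = 0.6696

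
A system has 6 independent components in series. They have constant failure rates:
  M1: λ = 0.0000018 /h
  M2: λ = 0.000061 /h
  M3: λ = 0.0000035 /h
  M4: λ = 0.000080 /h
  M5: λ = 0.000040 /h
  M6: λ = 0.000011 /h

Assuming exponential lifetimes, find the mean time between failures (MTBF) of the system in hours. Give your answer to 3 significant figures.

Series of exponential components: λ_sys = Σ λ_i
λ_sys = 0.0000018 + 0.000061 + 0.0000035 + 0.000080 + 0.000040 + 0.000011 = 1.9730e-04 /h
MTBF = 1 / λ_sys = 5070 h

5070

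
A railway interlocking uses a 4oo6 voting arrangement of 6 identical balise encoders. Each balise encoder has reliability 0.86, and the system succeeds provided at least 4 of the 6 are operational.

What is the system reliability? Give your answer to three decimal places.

0.961

R = Σ_{i=4}^{6} C(6,i) p^i (1−p)^{6−i} with p = 0.86
C(6,4)·0.86^4·0.14^2 = 0.16082
C(6,5)·0.86^5·0.14^1 = 0.39516
C(6,6)·0.86^6·0.14^0 = 0.40457
Sum = 0.961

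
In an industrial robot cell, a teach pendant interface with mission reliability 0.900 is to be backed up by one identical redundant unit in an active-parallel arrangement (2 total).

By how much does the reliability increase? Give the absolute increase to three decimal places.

R_before = 0.900
R_after = 1 − (1 − 0.900)^2 = 0.990
ΔR = 0.990 − 0.900 = 0.090

0.090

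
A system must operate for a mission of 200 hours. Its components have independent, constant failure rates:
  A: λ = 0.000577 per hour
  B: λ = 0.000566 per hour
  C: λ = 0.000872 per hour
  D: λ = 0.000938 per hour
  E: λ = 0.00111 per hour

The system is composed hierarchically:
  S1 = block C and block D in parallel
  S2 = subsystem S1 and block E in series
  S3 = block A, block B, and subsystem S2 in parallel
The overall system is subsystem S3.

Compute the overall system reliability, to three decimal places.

R(A) = exp(−0.000577 × 200) = 0.89101
R(B) = exp(−0.000566 × 200) = 0.89297
R(C) = exp(−0.000872 × 200) = 0.83996
R(D) = exp(−0.000938 × 200) = 0.82895
R(E) = exp(−0.00111 × 200) = 0.80092
Parallel (C and D): 1 − (1 − 0.83996)(1 − 0.82895) = 0.97263
Series ([0.97263] and E): 0.97263 × 0.80092 = 0.77900
Parallel (A, B, and [0.77900]): 1 − (1 − 0.89101)(1 − 0.89297)(1 − 0.77900) = 0.997

0.997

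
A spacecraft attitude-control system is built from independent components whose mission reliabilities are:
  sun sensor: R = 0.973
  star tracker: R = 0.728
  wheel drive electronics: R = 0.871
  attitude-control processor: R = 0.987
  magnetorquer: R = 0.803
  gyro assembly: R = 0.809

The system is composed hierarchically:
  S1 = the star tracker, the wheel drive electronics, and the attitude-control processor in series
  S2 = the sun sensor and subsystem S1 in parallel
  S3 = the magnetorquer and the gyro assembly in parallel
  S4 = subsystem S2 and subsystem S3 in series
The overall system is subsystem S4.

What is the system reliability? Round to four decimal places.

Series (star tracker, wheel drive electronics, and attitude-control processor): 0.728000 × 0.871000 × 0.987000 = 0.625845
Parallel (sun sensor and [0.625845]): 1 − (1 − 0.973000)(1 − 0.625845) = 0.989898
Parallel (magnetorquer and gyro assembly): 1 − (1 − 0.803000)(1 − 0.809000) = 0.962373
Series ([0.989898] and [0.962373]): 0.989898 × 0.962373 = 0.9527

0.9527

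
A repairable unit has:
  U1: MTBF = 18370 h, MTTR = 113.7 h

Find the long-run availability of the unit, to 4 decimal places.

0.9938

A(U1) = MTBF/(MTBF+MTTR) = 18370/(18370+113.7) = 0.9938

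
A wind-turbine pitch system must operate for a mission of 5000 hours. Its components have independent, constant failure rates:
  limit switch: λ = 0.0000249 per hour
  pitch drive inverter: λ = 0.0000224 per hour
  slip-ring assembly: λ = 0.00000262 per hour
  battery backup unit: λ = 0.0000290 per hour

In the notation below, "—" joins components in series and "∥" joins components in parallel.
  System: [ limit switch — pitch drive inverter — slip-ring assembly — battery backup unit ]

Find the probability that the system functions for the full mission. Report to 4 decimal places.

0.6739

R(limit switch) = exp(−0.0000249 × 5000) = 0.882938
R(pitch drive inverter) = exp(−0.0000224 × 5000) = 0.894044
R(slip-ring assembly) = exp(−0.00000262 × 5000) = 0.986985
R(battery backup unit) = exp(−0.0000290 × 5000) = 0.865022
Series (limit switch, pitch drive inverter, slip-ring assembly, and battery backup unit): 0.882938 × 0.894044 × 0.986985 × 0.865022 = 0.6739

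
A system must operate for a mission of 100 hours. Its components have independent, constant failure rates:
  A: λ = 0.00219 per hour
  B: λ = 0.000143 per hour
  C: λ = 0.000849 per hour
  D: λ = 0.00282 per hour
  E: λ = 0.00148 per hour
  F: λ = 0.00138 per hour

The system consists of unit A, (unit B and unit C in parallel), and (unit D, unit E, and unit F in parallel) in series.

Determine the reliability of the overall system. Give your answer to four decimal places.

R(A) = exp(−0.00219 × 100) = 0.803322
R(B) = exp(−0.000143 × 100) = 0.985802
R(C) = exp(−0.000849 × 100) = 0.918604
R(D) = exp(−0.00282 × 100) = 0.754274
R(E) = exp(−0.00148 × 100) = 0.862431
R(F) = exp(−0.00138 × 100) = 0.871099
Parallel (B and C): 1 − (1 − 0.985802)(1 − 0.918604) = 0.998844
Parallel (D, E, and F): 1 − (1 − 0.754274)(1 − 0.862431)(1 − 0.871099) = 0.995643
Series (A, [0.998844], and [0.995643]): 0.803322 × 0.998844 × 0.995643 = 0.7989

0.7989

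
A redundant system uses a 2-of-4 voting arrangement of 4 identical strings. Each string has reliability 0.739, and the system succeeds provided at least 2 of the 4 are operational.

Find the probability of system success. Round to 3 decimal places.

0.943

R = Σ_{i=2}^{4} C(4,i) p^i (1−p)^{4−i} with p = 0.739
C(4,2)·0.739^2·0.261^2 = 0.22321
C(4,3)·0.739^3·0.261^1 = 0.42134
C(4,4)·0.739^4·0.261^0 = 0.29825
Sum = 0.943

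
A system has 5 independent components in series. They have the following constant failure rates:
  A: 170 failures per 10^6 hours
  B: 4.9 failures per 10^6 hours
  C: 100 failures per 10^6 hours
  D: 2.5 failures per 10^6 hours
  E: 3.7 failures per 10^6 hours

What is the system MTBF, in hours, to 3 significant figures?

Series of exponential components: λ_sys = Σ λ_i
λ_sys = 0.00017 + 0.0000049 + 0.00010 + 0.0000025 + 0.0000037 = 2.8110e-04 /h
MTBF = 1 / λ_sys = 3560 h

3560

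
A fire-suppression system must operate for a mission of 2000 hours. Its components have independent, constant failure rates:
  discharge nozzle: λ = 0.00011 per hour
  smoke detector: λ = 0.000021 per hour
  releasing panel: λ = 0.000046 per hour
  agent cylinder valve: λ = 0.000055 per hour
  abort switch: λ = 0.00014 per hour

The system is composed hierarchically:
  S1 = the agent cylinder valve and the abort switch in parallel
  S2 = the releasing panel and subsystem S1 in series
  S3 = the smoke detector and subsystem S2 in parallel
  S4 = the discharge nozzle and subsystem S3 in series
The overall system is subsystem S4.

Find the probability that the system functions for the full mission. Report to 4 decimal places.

0.7989

R(discharge nozzle) = exp(−0.00011 × 2000) = 0.802519
R(smoke detector) = exp(−0.000021 × 2000) = 0.958870
R(releasing panel) = exp(−0.000046 × 2000) = 0.912105
R(agent cylinder valve) = exp(−0.000055 × 2000) = 0.895834
R(abort switch) = exp(−0.00014 × 2000) = 0.755784
Parallel (agent cylinder valve and abort switch): 1 − (1 − 0.895834)(1 − 0.755784) = 0.974561
Series (releasing panel and [0.974561]): 0.912105 × 0.974561 = 0.888902
Parallel (smoke detector and [0.888902]): 1 − (1 − 0.958870)(1 − 0.888902) = 0.995431
Series (discharge nozzle and [0.995431]): 0.802519 × 0.995431 = 0.7989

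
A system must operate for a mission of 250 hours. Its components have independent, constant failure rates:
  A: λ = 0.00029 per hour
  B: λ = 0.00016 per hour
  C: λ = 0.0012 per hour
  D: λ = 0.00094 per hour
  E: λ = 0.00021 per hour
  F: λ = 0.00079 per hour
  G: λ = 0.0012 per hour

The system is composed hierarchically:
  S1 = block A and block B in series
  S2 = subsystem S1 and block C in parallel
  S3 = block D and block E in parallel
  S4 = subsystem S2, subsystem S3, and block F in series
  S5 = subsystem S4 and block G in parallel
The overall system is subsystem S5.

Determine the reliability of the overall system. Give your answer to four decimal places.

0.9455

R(A) = exp(−0.00029 × 250) = 0.930066
R(B) = exp(−0.00016 × 250) = 0.960789
R(C) = exp(−0.0012 × 250) = 0.740818
R(D) = exp(−0.00094 × 250) = 0.790571
R(E) = exp(−0.00021 × 250) = 0.948854
R(F) = exp(−0.00079 × 250) = 0.820780
R(G) = exp(−0.0012 × 250) = 0.740818
Series (A and B): 0.930066 × 0.960789 = 0.893597
Parallel ([0.893597] and C): 1 − (1 − 0.893597)(1 − 0.740818) = 0.972422
Parallel (D and E): 1 − (1 − 0.790571)(1 − 0.948854) = 0.989289
Series ([0.972422], [0.989289], and F): 0.972422 × 0.989289 × 0.820780 = 0.789596
Parallel ([0.789596] and G): 1 − (1 − 0.789596)(1 − 0.740818) = 0.9455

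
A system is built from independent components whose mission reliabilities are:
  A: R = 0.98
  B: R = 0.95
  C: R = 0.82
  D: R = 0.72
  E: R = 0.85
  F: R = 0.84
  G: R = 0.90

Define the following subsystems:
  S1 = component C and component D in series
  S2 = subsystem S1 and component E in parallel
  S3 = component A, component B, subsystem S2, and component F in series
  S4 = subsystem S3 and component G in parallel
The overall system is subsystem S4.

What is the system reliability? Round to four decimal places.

0.9734

Series (C and D): 0.820000 × 0.720000 = 0.590400
Parallel ([0.590400] and E): 1 − (1 − 0.590400)(1 − 0.850000) = 0.938560
Series (A, B, [0.938560], and F): 0.980000 × 0.950000 × 0.938560 × 0.840000 = 0.733991
Parallel ([0.733991] and G): 1 − (1 − 0.733991)(1 − 0.900000) = 0.9734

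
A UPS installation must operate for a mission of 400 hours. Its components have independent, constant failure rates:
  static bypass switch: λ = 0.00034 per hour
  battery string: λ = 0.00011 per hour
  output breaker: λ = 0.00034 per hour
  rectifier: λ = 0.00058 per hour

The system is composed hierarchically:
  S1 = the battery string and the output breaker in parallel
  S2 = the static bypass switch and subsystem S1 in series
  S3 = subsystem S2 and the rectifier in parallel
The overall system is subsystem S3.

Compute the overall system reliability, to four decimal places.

R(static bypass switch) = exp(−0.00034 × 400) = 0.872843
R(battery string) = exp(−0.00011 × 400) = 0.956954
R(output breaker) = exp(−0.00034 × 400) = 0.872843
R(rectifier) = exp(−0.00058 × 400) = 0.792946
Parallel (battery string and output breaker): 1 − (1 − 0.956954)(1 − 0.872843) = 0.994526
Series (static bypass switch and [0.994526]): 0.872843 × 0.994526 = 0.868065
Parallel ([0.868065] and rectifier): 1 − (1 − 0.868065)(1 − 0.792946) = 0.9727

0.9727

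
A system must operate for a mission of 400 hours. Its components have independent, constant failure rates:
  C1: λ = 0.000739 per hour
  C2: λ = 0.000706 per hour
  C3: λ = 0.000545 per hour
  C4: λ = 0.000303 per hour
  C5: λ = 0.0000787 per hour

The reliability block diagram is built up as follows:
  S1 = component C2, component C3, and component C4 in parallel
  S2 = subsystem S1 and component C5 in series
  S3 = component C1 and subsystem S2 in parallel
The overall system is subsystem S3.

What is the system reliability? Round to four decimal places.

R(C1) = exp(−0.000739 × 400) = 0.744085
R(C2) = exp(−0.000706 × 400) = 0.753972
R(C3) = exp(−0.000545 × 400) = 0.804125
R(C4) = exp(−0.000303 × 400) = 0.885857
R(C5) = exp(−0.0000787 × 400) = 0.969010
Parallel (C2, C3, and C4): 1 − (1 − 0.753972)(1 − 0.804125)(1 − 0.885857) = 0.994499
Series ([0.994499] and C5): 0.994499 × 0.969010 = 0.963679
Parallel (C1 and [0.963679]): 1 − (1 − 0.744085)(1 − 0.963679) = 0.9907

0.9907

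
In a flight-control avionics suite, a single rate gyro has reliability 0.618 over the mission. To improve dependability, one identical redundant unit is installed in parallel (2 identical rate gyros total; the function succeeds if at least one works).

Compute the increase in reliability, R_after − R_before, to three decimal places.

R_before = 0.618
R_after = 1 − (1 − 0.618)^2 = 0.854
ΔR = 0.854 − 0.618 = 0.236

0.236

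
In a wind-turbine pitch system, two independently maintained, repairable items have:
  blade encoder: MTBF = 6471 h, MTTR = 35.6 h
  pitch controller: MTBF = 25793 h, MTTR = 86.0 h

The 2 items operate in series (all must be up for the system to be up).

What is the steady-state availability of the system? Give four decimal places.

0.9912

A(blade encoder) = MTBF/(MTBF+MTTR) = 6471/(6471+35.6) = 0.994529
A(pitch controller) = MTBF/(MTBF+MTTR) = 25793/(25793+86.0) = 0.996677
Series availability: 0.994529 × 0.996677 = 0.9912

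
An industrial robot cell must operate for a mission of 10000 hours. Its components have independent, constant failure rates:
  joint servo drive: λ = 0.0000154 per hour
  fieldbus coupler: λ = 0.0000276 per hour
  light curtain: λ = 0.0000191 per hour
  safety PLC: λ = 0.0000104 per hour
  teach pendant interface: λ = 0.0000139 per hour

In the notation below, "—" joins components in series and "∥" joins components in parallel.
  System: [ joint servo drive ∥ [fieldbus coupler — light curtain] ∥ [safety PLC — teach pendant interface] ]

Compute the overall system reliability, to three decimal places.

R(joint servo drive) = exp(−0.0000154 × 10000) = 0.85727
R(fieldbus coupler) = exp(−0.0000276 × 10000) = 0.75881
R(light curtain) = exp(−0.0000191 × 10000) = 0.82613
R(safety PLC) = exp(−0.0000104 × 10000) = 0.90123
R(teach pendant interface) = exp(−0.0000139 × 10000) = 0.87023
Series (fieldbus coupler and light curtain): 0.75881 × 0.82613 = 0.62688
Series (safety PLC and teach pendant interface): 0.90123 × 0.87023 = 0.78428
Parallel (joint servo drive, [0.62688], and [0.78428]): 1 − (1 − 0.85727)(1 − 0.62688)(1 − 0.78428) = 0.989

0.989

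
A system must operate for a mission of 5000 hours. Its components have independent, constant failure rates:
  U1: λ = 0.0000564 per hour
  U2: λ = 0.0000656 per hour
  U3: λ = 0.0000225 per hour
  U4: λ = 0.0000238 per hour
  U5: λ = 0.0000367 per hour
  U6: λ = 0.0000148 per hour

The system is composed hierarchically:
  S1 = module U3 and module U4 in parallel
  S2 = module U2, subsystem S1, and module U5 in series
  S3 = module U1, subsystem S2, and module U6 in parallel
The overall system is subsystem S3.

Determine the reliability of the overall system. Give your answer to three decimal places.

0.993

R(U1) = exp(−0.0000564 × 5000) = 0.75427
R(U2) = exp(−0.0000656 × 5000) = 0.72036
R(U3) = exp(−0.0000225 × 5000) = 0.89360
R(U4) = exp(−0.0000238 × 5000) = 0.88781
R(U5) = exp(−0.0000367 × 5000) = 0.83235
R(U6) = exp(−0.0000148 × 5000) = 0.92867
Parallel (U3 and U4): 1 − (1 − 0.89360)(1 − 0.88781) = 0.98806
Series (U2, [0.98806], and U5): 0.72036 × 0.98806 × 0.83235 = 0.59243
Parallel (U1, [0.59243], and U6): 1 − (1 − 0.75427)(1 − 0.59243)(1 − 0.92867) = 0.993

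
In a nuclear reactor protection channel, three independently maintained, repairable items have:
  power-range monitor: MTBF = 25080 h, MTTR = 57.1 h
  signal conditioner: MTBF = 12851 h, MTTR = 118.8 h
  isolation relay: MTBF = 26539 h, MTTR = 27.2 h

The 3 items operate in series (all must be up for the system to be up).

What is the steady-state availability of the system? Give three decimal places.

0.988

A(power-range monitor) = MTBF/(MTBF+MTTR) = 25080/(25080+57.1) = 0.997728
A(signal conditioner) = MTBF/(MTBF+MTTR) = 12851/(12851+118.8) = 0.990840
A(isolation relay) = MTBF/(MTBF+MTTR) = 26539/(26539+27.2) = 0.998976
Series availability: 0.997728 × 0.990840 × 0.998976 = 0.988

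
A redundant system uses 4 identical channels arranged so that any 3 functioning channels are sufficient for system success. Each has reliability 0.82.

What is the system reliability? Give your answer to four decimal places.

0.8491

R = Σ_{i=3}^{4} C(4,i) p^i (1−p)^{4−i} with p = 0.82
C(4,3)·0.82^3·0.18^1 = 0.396985
C(4,4)·0.82^4·0.18^0 = 0.452122
Sum = 0.8491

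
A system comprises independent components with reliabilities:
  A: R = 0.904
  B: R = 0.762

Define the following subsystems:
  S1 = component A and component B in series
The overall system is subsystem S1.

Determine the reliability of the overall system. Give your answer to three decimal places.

Series (A and B): 0.90400 × 0.76200 = 0.689

0.689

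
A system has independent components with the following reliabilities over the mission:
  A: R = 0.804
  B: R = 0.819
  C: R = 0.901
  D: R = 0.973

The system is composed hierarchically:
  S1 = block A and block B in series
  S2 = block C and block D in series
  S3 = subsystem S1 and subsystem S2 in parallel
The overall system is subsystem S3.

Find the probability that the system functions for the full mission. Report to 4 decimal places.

0.9579

Series (A and B): 0.804000 × 0.819000 = 0.658476
Series (C and D): 0.901000 × 0.973000 = 0.876673
Parallel ([0.658476] and [0.876673]): 1 − (1 − 0.658476)(1 − 0.876673) = 0.9579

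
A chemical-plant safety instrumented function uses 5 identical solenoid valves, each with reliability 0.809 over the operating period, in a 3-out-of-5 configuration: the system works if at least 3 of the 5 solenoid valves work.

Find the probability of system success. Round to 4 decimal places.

R = Σ_{i=3}^{5} C(5,i) p^i (1−p)^{5−i} with p = 0.809
C(5,3)·0.809^3·0.191^2 = 0.193158
C(5,4)·0.809^4·0.191^1 = 0.409070
C(5,5)·0.809^5·0.191^0 = 0.346531
Sum = 0.9488

0.9488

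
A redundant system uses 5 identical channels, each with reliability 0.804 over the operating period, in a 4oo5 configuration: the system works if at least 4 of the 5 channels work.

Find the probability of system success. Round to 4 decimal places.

R = Σ_{i=4}^{5} C(5,i) p^i (1−p)^{5−i} with p = 0.804
C(5,4)·0.804^4·0.196^1 = 0.409497
C(5,5)·0.804^5·0.196^0 = 0.335954
Sum = 0.7455

0.7455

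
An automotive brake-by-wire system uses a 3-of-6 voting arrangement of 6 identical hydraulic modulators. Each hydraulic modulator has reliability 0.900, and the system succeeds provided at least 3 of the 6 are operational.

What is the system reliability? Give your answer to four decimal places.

0.9987

R = Σ_{i=3}^{6} C(6,i) p^i (1−p)^{6−i} with p = 0.900
C(6,3)·0.900^3·0.100^3 = 0.014580
C(6,4)·0.900^4·0.100^2 = 0.098415
C(6,5)·0.900^5·0.100^1 = 0.354294
C(6,6)·0.900^6·0.100^0 = 0.531441
Sum = 0.9987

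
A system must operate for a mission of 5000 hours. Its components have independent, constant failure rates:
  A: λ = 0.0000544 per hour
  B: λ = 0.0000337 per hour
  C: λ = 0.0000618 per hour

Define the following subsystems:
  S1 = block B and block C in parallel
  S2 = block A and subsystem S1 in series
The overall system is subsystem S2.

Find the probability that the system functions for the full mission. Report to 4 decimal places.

R(A) = exp(−0.0000544 × 5000) = 0.761854
R(B) = exp(−0.0000337 × 5000) = 0.844931
R(C) = exp(−0.0000618 × 5000) = 0.734181
Parallel (B and C): 1 − (1 − 0.844931)(1 − 0.734181) = 0.958780
Series (A and [0.958780]): 0.761854 × 0.958780 = 0.7305

0.7305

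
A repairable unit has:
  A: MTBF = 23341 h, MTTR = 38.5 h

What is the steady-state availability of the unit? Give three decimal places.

A(A) = MTBF/(MTBF+MTTR) = 23341/(23341+38.5) = 0.998

0.998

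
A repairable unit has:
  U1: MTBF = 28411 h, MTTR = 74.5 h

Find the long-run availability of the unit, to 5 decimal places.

A(U1) = MTBF/(MTBF+MTTR) = 28411/(28411+74.5) = 0.99738

0.99738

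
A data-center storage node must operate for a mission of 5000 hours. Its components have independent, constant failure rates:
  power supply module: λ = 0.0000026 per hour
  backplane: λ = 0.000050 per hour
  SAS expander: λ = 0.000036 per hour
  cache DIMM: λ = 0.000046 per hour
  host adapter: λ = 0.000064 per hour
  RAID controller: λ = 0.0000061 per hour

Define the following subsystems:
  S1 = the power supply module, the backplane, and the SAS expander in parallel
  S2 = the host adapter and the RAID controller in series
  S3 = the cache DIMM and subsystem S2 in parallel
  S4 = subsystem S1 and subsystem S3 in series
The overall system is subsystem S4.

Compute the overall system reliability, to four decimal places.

0.9388

R(power supply module) = exp(−0.0000026 × 5000) = 0.987084
R(backplane) = exp(−0.000050 × 5000) = 0.778801
R(SAS expander) = exp(−0.000036 × 5000) = 0.835270
R(cache DIMM) = exp(−0.000046 × 5000) = 0.794534
R(host adapter) = exp(−0.000064 × 5000) = 0.726149
R(RAID controller) = exp(−0.0000061 × 5000) = 0.969960
Parallel (power supply module, backplane, and SAS expander): 1 − (1 − 0.987084)(1 − 0.778801)(1 − 0.835270) = 0.999529
Series (host adapter and RAID controller): 0.726149 × 0.969960 = 0.704335
Parallel (cache DIMM and [0.704335]): 1 − (1 − 0.794534)(1 − 0.704335) = 0.939251
Series ([0.999529] and [0.939251]): 0.999529 × 0.939251 = 0.9388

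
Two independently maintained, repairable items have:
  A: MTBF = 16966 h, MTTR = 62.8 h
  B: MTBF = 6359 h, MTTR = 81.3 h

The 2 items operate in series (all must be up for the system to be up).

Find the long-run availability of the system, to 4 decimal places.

A(A) = MTBF/(MTBF+MTTR) = 16966/(16966+62.8) = 0.996312
A(B) = MTBF/(MTBF+MTTR) = 6359/(6359+81.3) = 0.987376
Series availability: 0.996312 × 0.987376 = 0.9837

0.9837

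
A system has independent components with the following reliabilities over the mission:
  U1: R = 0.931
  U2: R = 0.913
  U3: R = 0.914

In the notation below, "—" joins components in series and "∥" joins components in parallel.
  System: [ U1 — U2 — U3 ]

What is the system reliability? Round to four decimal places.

0.7769

Series (U1, U2, and U3): 0.931000 × 0.913000 × 0.914000 = 0.7769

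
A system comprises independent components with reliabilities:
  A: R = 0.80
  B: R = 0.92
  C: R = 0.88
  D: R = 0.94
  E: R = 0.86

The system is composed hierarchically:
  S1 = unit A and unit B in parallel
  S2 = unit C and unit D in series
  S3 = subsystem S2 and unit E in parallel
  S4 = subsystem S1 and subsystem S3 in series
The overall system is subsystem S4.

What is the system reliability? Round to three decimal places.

0.960

Parallel (A and B): 1 − (1 − 0.80000)(1 − 0.92000) = 0.98400
Series (C and D): 0.88000 × 0.94000 = 0.82720
Parallel ([0.82720] and E): 1 − (1 − 0.82720)(1 − 0.86000) = 0.97581
Series ([0.98400] and [0.97581]): 0.98400 × 0.97581 = 0.960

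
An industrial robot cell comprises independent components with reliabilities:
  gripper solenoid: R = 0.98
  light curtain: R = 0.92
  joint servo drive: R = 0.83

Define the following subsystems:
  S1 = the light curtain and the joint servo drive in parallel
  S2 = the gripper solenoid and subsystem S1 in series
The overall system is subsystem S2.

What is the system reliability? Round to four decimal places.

0.9667

Parallel (light curtain and joint servo drive): 1 − (1 − 0.920000)(1 − 0.830000) = 0.986400
Series (gripper solenoid and [0.986400]): 0.980000 × 0.986400 = 0.9667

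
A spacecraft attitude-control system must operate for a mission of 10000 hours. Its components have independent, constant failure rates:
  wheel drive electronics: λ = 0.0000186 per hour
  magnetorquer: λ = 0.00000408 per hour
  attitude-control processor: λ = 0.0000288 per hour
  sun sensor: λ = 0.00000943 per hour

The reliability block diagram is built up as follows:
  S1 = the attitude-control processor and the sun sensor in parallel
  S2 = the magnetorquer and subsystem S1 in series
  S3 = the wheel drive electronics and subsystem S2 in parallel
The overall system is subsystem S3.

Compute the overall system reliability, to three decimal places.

R(wheel drive electronics) = exp(−0.0000186 × 10000) = 0.83027
R(magnetorquer) = exp(−0.00000408 × 10000) = 0.96002
R(attitude-control processor) = exp(−0.0000288 × 10000) = 0.74976
R(sun sensor) = exp(−0.00000943 × 10000) = 0.91001
Parallel (attitude-control processor and sun sensor): 1 − (1 − 0.74976)(1 − 0.91001) = 0.97748
Series (magnetorquer and [0.97748]): 0.96002 × 0.97748 = 0.93840
Parallel (wheel drive electronics and [0.93840]): 1 − (1 − 0.83027)(1 − 0.93840) = 0.990

0.990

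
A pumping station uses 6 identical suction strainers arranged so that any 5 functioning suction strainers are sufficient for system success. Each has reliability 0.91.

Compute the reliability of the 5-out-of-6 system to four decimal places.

0.9048

R = Σ_{i=5}^{6} C(6,i) p^i (1−p)^{6−i} with p = 0.91
C(6,5)·0.91^5·0.09^1 = 0.336977
C(6,6)·0.91^6·0.09^0 = 0.567869
Sum = 0.9048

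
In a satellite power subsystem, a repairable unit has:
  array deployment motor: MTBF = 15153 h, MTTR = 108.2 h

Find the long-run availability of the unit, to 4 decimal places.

A(array deployment motor) = MTBF/(MTBF+MTTR) = 15153/(15153+108.2) = 0.9929

0.9929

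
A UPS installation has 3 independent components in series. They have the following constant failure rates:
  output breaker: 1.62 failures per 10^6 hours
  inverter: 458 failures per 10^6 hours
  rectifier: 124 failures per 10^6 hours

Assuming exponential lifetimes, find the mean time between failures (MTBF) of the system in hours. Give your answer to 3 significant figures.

1710

Series of exponential components: λ_sys = Σ λ_i
λ_sys = 0.00000162 + 0.000458 + 0.000124 = 5.8362e-04 /h
MTBF = 1 / λ_sys = 1710 h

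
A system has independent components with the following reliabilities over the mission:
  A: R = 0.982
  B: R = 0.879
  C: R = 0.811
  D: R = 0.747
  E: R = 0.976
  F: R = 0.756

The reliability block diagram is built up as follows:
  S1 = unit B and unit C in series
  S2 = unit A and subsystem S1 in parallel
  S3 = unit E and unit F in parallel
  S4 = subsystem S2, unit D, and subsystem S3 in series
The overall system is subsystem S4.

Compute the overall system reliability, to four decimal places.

0.7388

Series (B and C): 0.879000 × 0.811000 = 0.712869
Parallel (A and [0.712869]): 1 − (1 − 0.982000)(1 − 0.712869) = 0.994832
Parallel (E and F): 1 − (1 − 0.976000)(1 − 0.756000) = 0.994144
Series ([0.994832], D, and [0.994144]): 0.994832 × 0.747000 × 0.994144 = 0.7388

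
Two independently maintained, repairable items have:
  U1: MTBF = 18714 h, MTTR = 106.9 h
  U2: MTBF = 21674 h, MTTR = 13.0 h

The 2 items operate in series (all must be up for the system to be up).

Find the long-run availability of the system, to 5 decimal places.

0.99372

A(U1) = MTBF/(MTBF+MTTR) = 18714/(18714+106.9) = 0.994320
A(U2) = MTBF/(MTBF+MTTR) = 21674/(21674+13.0) = 0.999401
Series availability: 0.994320 × 0.999401 = 0.99372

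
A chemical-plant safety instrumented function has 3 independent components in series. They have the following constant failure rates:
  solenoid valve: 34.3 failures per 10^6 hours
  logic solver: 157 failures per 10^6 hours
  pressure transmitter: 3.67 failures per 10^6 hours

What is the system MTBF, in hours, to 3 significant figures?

5130

Series of exponential components: λ_sys = Σ λ_i
λ_sys = 0.0000343 + 0.000157 + 0.00000367 = 1.9497e-04 /h
MTBF = 1 / λ_sys = 5130 h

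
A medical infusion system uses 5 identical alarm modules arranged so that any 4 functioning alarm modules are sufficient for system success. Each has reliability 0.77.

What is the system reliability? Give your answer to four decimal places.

R = Σ_{i=4}^{5} C(5,i) p^i (1−p)^{5−i} with p = 0.77
C(5,4)·0.77^4·0.23^1 = 0.404260
C(5,5)·0.77^5·0.23^0 = 0.270678
Sum = 0.6749

0.6749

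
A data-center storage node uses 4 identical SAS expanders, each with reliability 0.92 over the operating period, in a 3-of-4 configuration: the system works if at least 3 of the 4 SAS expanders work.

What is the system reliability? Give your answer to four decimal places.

R = Σ_{i=3}^{4} C(4,i) p^i (1−p)^{4−i} with p = 0.92
C(4,3)·0.92^3·0.08^1 = 0.249180
C(4,4)·0.92^4·0.08^0 = 0.716393
Sum = 0.9656

0.9656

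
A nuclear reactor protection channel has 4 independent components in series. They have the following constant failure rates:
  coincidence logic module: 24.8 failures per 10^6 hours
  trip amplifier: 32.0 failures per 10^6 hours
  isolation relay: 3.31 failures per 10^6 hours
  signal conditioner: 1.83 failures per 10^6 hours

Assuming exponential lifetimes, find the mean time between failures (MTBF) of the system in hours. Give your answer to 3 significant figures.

Series of exponential components: λ_sys = Σ λ_i
λ_sys = 0.0000248 + 0.0000320 + 0.00000331 + 0.00000183 = 6.1940e-05 /h
MTBF = 1 / λ_sys = 16100 h

16100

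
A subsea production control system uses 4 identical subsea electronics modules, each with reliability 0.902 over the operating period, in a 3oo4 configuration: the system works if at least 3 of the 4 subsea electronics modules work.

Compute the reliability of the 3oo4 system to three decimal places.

R = Σ_{i=3}^{4} C(4,i) p^i (1−p)^{4−i} with p = 0.902
C(4,3)·0.902^3·0.098^1 = 0.28768
C(4,4)·0.902^4·0.098^0 = 0.66195
Sum = 0.950

0.950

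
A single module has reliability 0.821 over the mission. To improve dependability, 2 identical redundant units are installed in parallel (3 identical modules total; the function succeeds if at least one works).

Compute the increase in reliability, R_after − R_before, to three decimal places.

0.173

R_before = 0.821
R_after = 1 − (1 − 0.821)^3 = 0.994
ΔR = 0.994 − 0.821 = 0.173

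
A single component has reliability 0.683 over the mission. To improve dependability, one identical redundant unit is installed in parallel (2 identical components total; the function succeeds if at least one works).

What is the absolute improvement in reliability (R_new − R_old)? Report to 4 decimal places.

R_before = 0.683
R_after = 1 − (1 − 0.683)^2 = 0.8995
ΔR = 0.8995 − 0.683 = 0.2165

0.2165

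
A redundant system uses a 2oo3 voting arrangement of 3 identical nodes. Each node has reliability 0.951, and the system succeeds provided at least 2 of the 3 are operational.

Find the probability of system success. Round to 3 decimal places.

0.993

R = Σ_{i=2}^{3} C(3,i) p^i (1−p)^{3−i} with p = 0.951
C(3,2)·0.951^2·0.049^1 = 0.13295
C(3,3)·0.951^3·0.049^0 = 0.86009
Sum = 0.993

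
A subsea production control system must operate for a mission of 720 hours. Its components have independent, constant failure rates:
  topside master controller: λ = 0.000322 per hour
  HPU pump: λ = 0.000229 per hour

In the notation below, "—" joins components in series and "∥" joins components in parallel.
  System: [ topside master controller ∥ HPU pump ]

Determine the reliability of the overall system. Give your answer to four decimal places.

R(topside master controller) = exp(−0.000322 × 720) = 0.793073
R(HPU pump) = exp(−0.000229 × 720) = 0.847995
Parallel (topside master controller and HPU pump): 1 − (1 − 0.793073)(1 − 0.847995) = 0.9685

0.9685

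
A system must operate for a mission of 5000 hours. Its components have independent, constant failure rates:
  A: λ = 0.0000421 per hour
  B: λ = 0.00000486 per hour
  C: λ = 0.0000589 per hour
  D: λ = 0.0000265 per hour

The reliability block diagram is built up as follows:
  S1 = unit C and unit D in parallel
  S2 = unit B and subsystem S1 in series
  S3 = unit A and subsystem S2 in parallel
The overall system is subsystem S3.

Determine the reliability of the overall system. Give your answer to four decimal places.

0.9896

R(A) = exp(−0.0000421 × 5000) = 0.810179
R(B) = exp(−0.00000486 × 5000) = 0.975993
R(C) = exp(−0.0000589 × 5000) = 0.744904
R(D) = exp(−0.0000265 × 5000) = 0.875903
Parallel (C and D): 1 − (1 − 0.744904)(1 − 0.875903) = 0.968343
Series (B and [0.968343]): 0.975993 × 0.968343 = 0.945096
Parallel (A and [0.945096]): 1 − (1 − 0.810179)(1 − 0.945096) = 0.9896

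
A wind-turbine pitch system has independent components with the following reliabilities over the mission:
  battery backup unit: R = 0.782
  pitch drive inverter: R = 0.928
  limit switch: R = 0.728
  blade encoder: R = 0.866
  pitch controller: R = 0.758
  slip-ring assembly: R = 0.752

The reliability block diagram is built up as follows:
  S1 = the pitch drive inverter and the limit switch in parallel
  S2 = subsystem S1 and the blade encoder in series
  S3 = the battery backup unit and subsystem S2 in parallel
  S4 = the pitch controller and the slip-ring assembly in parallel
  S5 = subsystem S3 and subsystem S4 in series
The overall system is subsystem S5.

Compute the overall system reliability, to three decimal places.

Parallel (pitch drive inverter and limit switch): 1 − (1 − 0.92800)(1 − 0.72800) = 0.98042
Series ([0.98042] and blade encoder): 0.98042 × 0.86600 = 0.84904
Parallel (battery backup unit and [0.84904]): 1 − (1 − 0.78200)(1 − 0.84904) = 0.96709
Parallel (pitch controller and slip-ring assembly): 1 − (1 − 0.75800)(1 − 0.75200) = 0.93998
Series ([0.96709] and [0.93998]): 0.96709 × 0.93998 = 0.909

0.909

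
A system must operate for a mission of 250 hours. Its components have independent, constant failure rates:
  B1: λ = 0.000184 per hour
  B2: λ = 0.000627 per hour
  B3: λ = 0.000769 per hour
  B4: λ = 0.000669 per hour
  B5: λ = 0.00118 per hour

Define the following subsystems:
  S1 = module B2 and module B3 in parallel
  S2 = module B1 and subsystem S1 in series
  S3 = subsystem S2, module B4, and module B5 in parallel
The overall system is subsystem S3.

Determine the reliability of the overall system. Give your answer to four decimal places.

R(B1) = exp(−0.000184 × 250) = 0.955042
R(B2) = exp(−0.000627 × 250) = 0.854918
R(B3) = exp(−0.000769 × 250) = 0.825101
R(B4) = exp(−0.000669 × 250) = 0.845988
R(B5) = exp(−0.00118 × 250) = 0.744532
Parallel (B2 and B3): 1 − (1 − 0.854918)(1 − 0.825101) = 0.974625
Series (B1 and [0.974625]): 0.955042 × 0.974625 = 0.930808
Parallel ([0.930808], B4, and B5): 1 − (1 − 0.930808)(1 − 0.845988)(1 − 0.744532) = 0.9973

0.9973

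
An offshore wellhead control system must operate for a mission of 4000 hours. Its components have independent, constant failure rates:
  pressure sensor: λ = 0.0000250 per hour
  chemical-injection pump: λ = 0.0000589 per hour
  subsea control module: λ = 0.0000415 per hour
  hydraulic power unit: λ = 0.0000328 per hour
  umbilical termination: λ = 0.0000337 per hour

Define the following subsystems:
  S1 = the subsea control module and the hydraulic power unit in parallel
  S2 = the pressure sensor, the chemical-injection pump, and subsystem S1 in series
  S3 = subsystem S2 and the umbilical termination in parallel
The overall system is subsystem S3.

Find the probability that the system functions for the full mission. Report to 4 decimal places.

0.9624

R(pressure sensor) = exp(−0.0000250 × 4000) = 0.904837
R(chemical-injection pump) = exp(−0.0000589 × 4000) = 0.790097
R(subsea control module) = exp(−0.0000415 × 4000) = 0.847046
R(hydraulic power unit) = exp(−0.0000328 × 4000) = 0.877042
R(umbilical termination) = exp(−0.0000337 × 4000) = 0.873891
Parallel (subsea control module and hydraulic power unit): 1 − (1 − 0.847046)(1 − 0.877042) = 0.981193
Series (pressure sensor, chemical-injection pump, and [0.981193]): 0.904837 × 0.790097 × 0.981193 = 0.701464
Parallel ([0.701464] and umbilical termination): 1 − (1 − 0.701464)(1 − 0.873891) = 0.9624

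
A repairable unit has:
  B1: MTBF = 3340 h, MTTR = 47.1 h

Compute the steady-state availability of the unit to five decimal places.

0.98609

A(B1) = MTBF/(MTBF+MTTR) = 3340/(3340+47.1) = 0.98609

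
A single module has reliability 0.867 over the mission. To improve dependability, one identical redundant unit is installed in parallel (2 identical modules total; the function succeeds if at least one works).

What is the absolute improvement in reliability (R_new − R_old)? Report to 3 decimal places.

R_before = 0.867
R_after = 1 − (1 − 0.867)^2 = 0.982
ΔR = 0.982 − 0.867 = 0.115

0.115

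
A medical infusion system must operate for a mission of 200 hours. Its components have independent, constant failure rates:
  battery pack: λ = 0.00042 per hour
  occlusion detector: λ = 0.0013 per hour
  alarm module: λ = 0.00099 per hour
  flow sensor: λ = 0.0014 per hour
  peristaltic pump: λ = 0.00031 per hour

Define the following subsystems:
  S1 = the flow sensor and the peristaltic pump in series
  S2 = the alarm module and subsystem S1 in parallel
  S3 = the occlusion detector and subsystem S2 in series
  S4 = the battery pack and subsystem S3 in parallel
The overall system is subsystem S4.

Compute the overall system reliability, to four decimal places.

0.9783

R(battery pack) = exp(−0.00042 × 200) = 0.919431
R(occlusion detector) = exp(−0.0013 × 200) = 0.771052
R(alarm module) = exp(−0.00099 × 200) = 0.820370
R(flow sensor) = exp(−0.0014 × 200) = 0.755784
R(peristaltic pump) = exp(−0.00031 × 200) = 0.939883
Series (flow sensor and peristaltic pump): 0.755784 × 0.939883 = 0.710349
Parallel (alarm module and [0.710349]): 1 − (1 − 0.820370)(1 − 0.710349) = 0.947970
Series (occlusion detector and [0.947970]): 0.771052 × 0.947970 = 0.730934
Parallel (battery pack and [0.730934]): 1 − (1 − 0.919431)(1 − 0.730934) = 0.9783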